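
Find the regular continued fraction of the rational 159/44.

Run the Euclidean algorithm on 159 and 44; the successive quotients are the partial quotients a_0, a_1, ... (each step inverts the fractional part left over by the previous one):
  159 = 3*44 + 27, so a_0 = 3.
  44 = 1*27 + 17, so a_1 = 1.
  27 = 1*17 + 10, so a_2 = 1.
  17 = 1*10 + 7, so a_3 = 1.
  10 = 1*7 + 3, so a_4 = 1.
  7 = 2*3 + 1, so a_5 = 2.
  3 = 3*1 + 0, so a_6 = 3.
The remainder reaches 0 after 7 divisions, so the expansion has 7 partial quotients, read off in order.

[3; 1, 1, 1, 1, 2, 3]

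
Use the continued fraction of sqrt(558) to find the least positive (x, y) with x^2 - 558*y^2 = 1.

(x, y) = (7937, 336)

First expand sqrt(558) as a continued fraction. With x_i = (sqrt(558) + m_i)/d_i and (m_0, d_0) = (0, 1): a_0 = floor(sqrt(558)) = 23, since 23^2 = 529 <= 558 < 576 = 24^2.
Iterate m_{i+1} = d_i*a_i - m_i, d_{i+1} = (558 - m_{i+1}^2)/d_i, a_{i+1} = floor((a_0 + m_{i+1})/d_{i+1}):
  m_1 = 1*23 - 0 = 23, d_1 = (558 - 23^2)/1 = 29/1 = 29, a_1 = floor((23 + 23)/29) = 1.
  m_2 = 29*1 - 23 = 6, d_2 = (558 - 6^2)/29 = 522/29 = 18, a_2 = floor((23 + 6)/18) = 1.
  m_3 = 18*1 - 6 = 12, d_3 = (558 - 12^2)/18 = 414/18 = 23, a_3 = floor((23 + 12)/23) = 1.
  m_4 = 23*1 - 12 = 11, d_4 = (558 - 11^2)/23 = 437/23 = 19, a_4 = floor((23 + 11)/19) = 1.
  m_5 = 19*1 - 11 = 8, d_5 = (558 - 8^2)/19 = 494/19 = 26, a_5 = floor((23 + 8)/26) = 1.
  m_6 = 26*1 - 8 = 18, d_6 = (558 - 18^2)/26 = 234/26 = 9, a_6 = floor((23 + 18)/9) = 4.
  m_7 = 9*4 - 18 = 18, d_7 = (558 - 18^2)/9 = 234/9 = 26, a_7 = floor((23 + 18)/26) = 1.
  m_8 = 26*1 - 18 = 8, d_8 = (558 - 8^2)/26 = 494/26 = 19, a_8 = floor((23 + 8)/19) = 1.
  m_9 = 19*1 - 8 = 11, d_9 = (558 - 11^2)/19 = 437/19 = 23, a_9 = floor((23 + 11)/23) = 1.
  m_10 = 23*1 - 11 = 12, d_10 = (558 - 12^2)/23 = 414/23 = 18, a_10 = floor((23 + 12)/18) = 1.
  m_11 = 18*1 - 12 = 6, d_11 = (558 - 6^2)/18 = 522/18 = 29, a_11 = floor((23 + 6)/29) = 1.
  m_12 = 29*1 - 6 = 23, d_12 = (558 - 23^2)/29 = 29/29 = 1, a_12 = floor((23 + 23)/1) = 46.
  m_13 = 1*46 - 23 = 23, d_13 = (558 - 23^2)/1 = 29/1 = 29: (m_13, d_13) = (m_1, d_1) = (23, 29), so from here the quotients repeat a_1, ..., a_12; the period length is 12.
So sqrt(558) = [23; (1, 1, 1, 1, 1, 4, 1, 1, 1, 1, 1, 46)] with period length k = 12.
k is even, so the fundamental solution of x^2 - 558y^2 = 1 is (p_{k-1}, q_{k-1}) = (p_11, q_11); compute convergents through index 11.
Convergents (p_i = a_i*p_{i-1} + p_{i-2}, q_i = a_i*q_{i-1} + q_{i-2} with p_{-2}=0, p_{-1}=1, q_{-2}=1, q_{-1}=0):
  i=0: a_0=23, p_0 = 23*1 + 0 = 23, q_0 = 23*0 + 1 = 1.
  i=1: a_1=1, p_1 = 1*23 + 1 = 24, q_1 = 1*1 + 0 = 1.
  i=2: a_2=1, p_2 = 1*24 + 23 = 47, q_2 = 1*1 + 1 = 2.
  i=3: a_3=1, p_3 = 1*47 + 24 = 71, q_3 = 1*2 + 1 = 3.
  i=4: a_4=1, p_4 = 1*71 + 47 = 118, q_4 = 1*3 + 2 = 5.
  i=5: a_5=1, p_5 = 1*118 + 71 = 189, q_5 = 1*5 + 3 = 8.
  i=6: a_6=4, p_6 = 4*189 + 118 = 874, q_6 = 4*8 + 5 = 37.
  i=7: a_7=1, p_7 = 1*874 + 189 = 1063, q_7 = 1*37 + 8 = 45.
  i=8: a_8=1, p_8 = 1*1063 + 874 = 1937, q_8 = 1*45 + 37 = 82.
  i=9: a_9=1, p_9 = 1*1937 + 1063 = 3000, q_9 = 1*82 + 45 = 127.
  i=10: a_10=1, p_10 = 1*3000 + 1937 = 4937, q_10 = 1*127 + 82 = 209.
  i=11: a_11=1, p_11 = 1*4937 + 3000 = 7937, q_11 = 1*209 + 127 = 336.
Check: 7937^2 - 558*336^2 = 62995969 - 62995968 = 1, so (x, y) = (7937, 336) solves the equation, and by the theorem it is the least positive solution.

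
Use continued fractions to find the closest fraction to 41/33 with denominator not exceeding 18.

Expand x = 41/33 as a continued fraction with the Euclidean algorithm:
  41 = 1*33 + 8, so a_0 = 1.
  33 = 4*8 + 1, so a_1 = 4.
  8 = 8*1 + 0, so a_2 = 8.
so x = [1; 4, 8].
Convergents (p_i = a_i*p_{i-1} + p_{i-2}, q_i = a_i*q_{i-1} + q_{i-2} with p_{-2}=0, p_{-1}=1, q_{-2}=1, q_{-1}=0), until the denominator exceeds 18:
  i=0: a_0=1, p_0 = 1*1 + 0 = 1, q_0 = 1*0 + 1 = 1.
  i=1: a_1=4, p_1 = 4*1 + 1 = 5, q_1 = 4*1 + 0 = 4.
  i=2: a_2=8, p_2 = 8*5 + 1 = 41, q_2 = 8*4 + 1 = 33.
q_2 = 33 > 18, so the last convergent with denominator <= 18 is p_1/q_1 = 5/4.
The closest fraction with denominator <= 18 is either p_1/q_1 or the intermediate fraction (k*p_1 + p_0)/(k*q_1 + q_0) with the largest k >= 1 whose denominator stays <= 18; these approach x as k grows, and every other convergent or intermediate fraction in range is farther away.
Largest k: floor((18 - q_0)/q_1) = floor((18 - 1)/4) = 4.
That gives (4*5 + 1)/(4*4 + 1) = 21/17.
Compare the errors: |x - 5/4| = |41*4 - 5*33|/(33*4) = 1/132, and |x - 21/17| = |41*17 - 21*33|/(33*17) = 4/561.
Cross-multiplying, 4*132 = 528 < 561 = 1*561, so 4/561 is smaller: the intermediate fraction 21/17 is closer to x than 5/4.

21/17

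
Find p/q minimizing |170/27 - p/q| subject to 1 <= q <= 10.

Expand x = 170/27 as a continued fraction with the Euclidean algorithm:
  170 = 6*27 + 8, so a_0 = 6.
  27 = 3*8 + 3, so a_1 = 3.
  8 = 2*3 + 2, so a_2 = 2.
  3 = 1*2 + 1, so a_3 = 1.
  2 = 2*1 + 0, so a_4 = 2.
so x = [6; 3, 2, 1, 2].
Convergents (p_i = a_i*p_{i-1} + p_{i-2}, q_i = a_i*q_{i-1} + q_{i-2} with p_{-2}=0, p_{-1}=1, q_{-2}=1, q_{-1}=0), until the denominator exceeds 10:
  i=0: a_0=6, p_0 = 6*1 + 0 = 6, q_0 = 6*0 + 1 = 1.
  i=1: a_1=3, p_1 = 3*6 + 1 = 19, q_1 = 3*1 + 0 = 3.
  i=2: a_2=2, p_2 = 2*19 + 6 = 44, q_2 = 2*3 + 1 = 7.
  i=3: a_3=1, p_3 = 1*44 + 19 = 63, q_3 = 1*7 + 3 = 10.
  i=4: a_4=2, p_4 = 2*63 + 44 = 170, q_4 = 2*10 + 7 = 27.
q_4 = 27 > 10, so the last convergent with denominator <= 10 is p_3/q_3 = 63/10.
The closest fraction with denominator <= 10 is either p_3/q_3 or the intermediate fraction (k*p_3 + p_2)/(k*q_3 + q_2) with the largest k >= 1 whose denominator stays <= 10; these approach x as k grows, and every other convergent or intermediate fraction in range is farther away.
Largest k: floor((10 - q_2)/q_3) = floor((10 - 7)/10) = 0.
Since k = 0, no intermediate fraction beyond p_3/q_3 has denominator <= 10, so the convergent 63/10 is the closest (its error is |170*10 - 63*27|/(27*10) = 1/270).

63/10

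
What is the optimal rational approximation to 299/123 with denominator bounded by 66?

158/65

Expand x = 299/123 as a continued fraction with the Euclidean algorithm:
  299 = 2*123 + 53, so a_0 = 2.
  123 = 2*53 + 17, so a_1 = 2.
  53 = 3*17 + 2, so a_2 = 3.
  17 = 8*2 + 1, so a_3 = 8.
  2 = 2*1 + 0, so a_4 = 2.
so x = [2; 2, 3, 8, 2].
Convergents (p_i = a_i*p_{i-1} + p_{i-2}, q_i = a_i*q_{i-1} + q_{i-2} with p_{-2}=0, p_{-1}=1, q_{-2}=1, q_{-1}=0), until the denominator exceeds 66:
  i=0: a_0=2, p_0 = 2*1 + 0 = 2, q_0 = 2*0 + 1 = 1.
  i=1: a_1=2, p_1 = 2*2 + 1 = 5, q_1 = 2*1 + 0 = 2.
  i=2: a_2=3, p_2 = 3*5 + 2 = 17, q_2 = 3*2 + 1 = 7.
  i=3: a_3=8, p_3 = 8*17 + 5 = 141, q_3 = 8*7 + 2 = 58.
  i=4: a_4=2, p_4 = 2*141 + 17 = 299, q_4 = 2*58 + 7 = 123.
q_4 = 123 > 66, so the last convergent with denominator <= 66 is p_3/q_3 = 141/58.
The closest fraction with denominator <= 66 is either p_3/q_3 or the intermediate fraction (k*p_3 + p_2)/(k*q_3 + q_2) with the largest k >= 1 whose denominator stays <= 66; these approach x as k grows, and every other convergent or intermediate fraction in range is farther away.
Largest k: floor((66 - q_2)/q_3) = floor((66 - 7)/58) = 1.
That gives (1*141 + 17)/(1*58 + 7) = 158/65.
Compare the errors: |x - 141/58| = |299*58 - 141*123|/(123*58) = 1/7134, and |x - 158/65| = |299*65 - 158*123|/(123*65) = 1/7995.
Cross-multiplying, 1*7134 = 7134 < 7995 = 1*7995, so 1/7995 is smaller: the intermediate fraction 158/65 is closer to x than 141/58.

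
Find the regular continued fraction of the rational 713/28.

Run the Euclidean algorithm on 713 and 28; the successive quotients are the partial quotients a_0, a_1, ... (each step inverts the fractional part left over by the previous one):
  713 = 25*28 + 13, so a_0 = 25.
  28 = 2*13 + 2, so a_1 = 2.
  13 = 6*2 + 1, so a_2 = 6.
  2 = 2*1 + 0, so a_3 = 2.
The remainder reaches 0 after 4 divisions, so the expansion has 4 partial quotients, read off in order.

[25; 2, 6, 2]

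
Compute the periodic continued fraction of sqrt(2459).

[49; (1, 1, 2, 3, 49, 3, 2, 1, 1, 98)]

Write x_i = (sqrt(2459) + m_i)/d_i with (m_0, d_0) = (0, 1). a_0 = floor(sqrt(2459)) = 49, since 49^2 = 2401 <= 2459 < 2500 = 50^2.
Iterate m_{i+1} = d_i*a_i - m_i, d_{i+1} = (2459 - m_{i+1}^2)/d_i, a_{i+1} = floor((a_0 + m_{i+1})/d_{i+1}):
  m_1 = 1*49 - 0 = 49, d_1 = (2459 - 49^2)/1 = 58/1 = 58, a_1 = floor((49 + 49)/58) = 1.
  m_2 = 58*1 - 49 = 9, d_2 = (2459 - 9^2)/58 = 2378/58 = 41, a_2 = floor((49 + 9)/41) = 1.
  m_3 = 41*1 - 9 = 32, d_3 = (2459 - 32^2)/41 = 1435/41 = 35, a_3 = floor((49 + 32)/35) = 2.
  m_4 = 35*2 - 32 = 38, d_4 = (2459 - 38^2)/35 = 1015/35 = 29, a_4 = floor((49 + 38)/29) = 3.
  m_5 = 29*3 - 38 = 49, d_5 = (2459 - 49^2)/29 = 58/29 = 2, a_5 = floor((49 + 49)/2) = 49.
  m_6 = 2*49 - 49 = 49, d_6 = (2459 - 49^2)/2 = 58/2 = 29, a_6 = floor((49 + 49)/29) = 3.
  m_7 = 29*3 - 49 = 38, d_7 = (2459 - 38^2)/29 = 1015/29 = 35, a_7 = floor((49 + 38)/35) = 2.
  m_8 = 35*2 - 38 = 32, d_8 = (2459 - 32^2)/35 = 1435/35 = 41, a_8 = floor((49 + 32)/41) = 1.
  m_9 = 41*1 - 32 = 9, d_9 = (2459 - 9^2)/41 = 2378/41 = 58, a_9 = floor((49 + 9)/58) = 1.
  m_10 = 58*1 - 9 = 49, d_10 = (2459 - 49^2)/58 = 58/58 = 1, a_10 = floor((49 + 49)/1) = 98.
  m_11 = 1*98 - 49 = 49, d_11 = (2459 - 49^2)/1 = 58/1 = 58: (m_11, d_11) = (m_1, d_1) = (49, 58), so from here the quotients repeat a_1, ..., a_10; the period length is 10.
Hence the expansion of sqrt(2459) is a_0 = 49 followed by the repeating block 1, 1, 2, 3, 49, 3, 2, 1, 1, 98 (period 10).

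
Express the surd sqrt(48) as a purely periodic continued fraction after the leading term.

Write x_i = (sqrt(48) + m_i)/d_i with (m_0, d_0) = (0, 1). a_0 = floor(sqrt(48)) = 6, since 6^2 = 36 <= 48 < 49 = 7^2.
Iterate m_{i+1} = d_i*a_i - m_i, d_{i+1} = (48 - m_{i+1}^2)/d_i, a_{i+1} = floor((a_0 + m_{i+1})/d_{i+1}):
  m_1 = 1*6 - 0 = 6, d_1 = (48 - 6^2)/1 = 12/1 = 12, a_1 = floor((6 + 6)/12) = 1.
  m_2 = 12*1 - 6 = 6, d_2 = (48 - 6^2)/12 = 12/12 = 1, a_2 = floor((6 + 6)/1) = 12.
  m_3 = 1*12 - 6 = 6, d_3 = (48 - 6^2)/1 = 12/1 = 12: (m_3, d_3) = (m_1, d_1) = (6, 12), so from here the quotients repeat a_1, a_2; the period length is 2.
Hence the expansion of sqrt(48) is a_0 = 6 followed by the repeating block 1, 12 (period 2).

[6; (1, 12)]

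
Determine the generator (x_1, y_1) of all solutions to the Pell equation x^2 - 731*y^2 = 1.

(x, y) = (730, 27)

First expand sqrt(731) as a continued fraction. With x_i = (sqrt(731) + m_i)/d_i and (m_0, d_0) = (0, 1): a_0 = floor(sqrt(731)) = 27, since 27^2 = 729 <= 731 < 784 = 28^2.
Iterate m_{i+1} = d_i*a_i - m_i, d_{i+1} = (731 - m_{i+1}^2)/d_i, a_{i+1} = floor((a_0 + m_{i+1})/d_{i+1}):
  m_1 = 1*27 - 0 = 27, d_1 = (731 - 27^2)/1 = 2/1 = 2, a_1 = floor((27 + 27)/2) = 27.
  m_2 = 2*27 - 27 = 27, d_2 = (731 - 27^2)/2 = 2/2 = 1, a_2 = floor((27 + 27)/1) = 54.
  m_3 = 1*54 - 27 = 27, d_3 = (731 - 27^2)/1 = 2/1 = 2: (m_3, d_3) = (m_1, d_1) = (27, 2), so from here the quotients repeat a_1, a_2; the period length is 2.
So sqrt(731) = [27; (27, 54)] with period length k = 2.
k is even, so the fundamental solution of x^2 - 731y^2 = 1 is (p_{k-1}, q_{k-1}) = (p_1, q_1); compute convergents through index 1.
Convergents (p_i = a_i*p_{i-1} + p_{i-2}, q_i = a_i*q_{i-1} + q_{i-2} with p_{-2}=0, p_{-1}=1, q_{-2}=1, q_{-1}=0):
  i=0: a_0=27, p_0 = 27*1 + 0 = 27, q_0 = 27*0 + 1 = 1.
  i=1: a_1=27, p_1 = 27*27 + 1 = 730, q_1 = 27*1 + 0 = 27.
Check: 730^2 - 731*27^2 = 532900 - 532899 = 1, so (x, y) = (730, 27) solves the equation, and by the theorem it is the least positive solution.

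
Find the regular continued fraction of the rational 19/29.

[0; 1, 1, 1, 9]

Run the Euclidean algorithm on 19 and 29; the successive quotients are the partial quotients a_0, a_1, ... (each step inverts the fractional part left over by the previous one):
  19 = 0*29 + 19, so a_0 = 0.
  29 = 1*19 + 10, so a_1 = 1.
  19 = 1*10 + 9, so a_2 = 1.
  10 = 1*9 + 1, so a_3 = 1.
  9 = 9*1 + 0, so a_4 = 9.
The remainder reaches 0 after 5 divisions, so the expansion has 5 partial quotients, read off in order.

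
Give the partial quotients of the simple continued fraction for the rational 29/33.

[0; 1, 7, 4]

Run the Euclidean algorithm on 29 and 33; the successive quotients are the partial quotients a_0, a_1, ... (each step inverts the fractional part left over by the previous one):
  29 = 0*33 + 29, so a_0 = 0.
  33 = 1*29 + 4, so a_1 = 1.
  29 = 7*4 + 1, so a_2 = 7.
  4 = 4*1 + 0, so a_3 = 4.
The remainder reaches 0 after 4 divisions, so the expansion has 4 partial quotients, read off in order.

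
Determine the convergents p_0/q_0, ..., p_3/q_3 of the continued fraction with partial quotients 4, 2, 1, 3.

Using the convergent recurrence p_i = a_i*p_{i-1} + p_{i-2}, q_i = a_i*q_{i-1} + q_{i-2} with p_{-2}=0, p_{-1}=1, q_{-2}=1, q_{-1}=0:
  i=0: a_0=4, p_0 = 4*1 + 0 = 4, q_0 = 4*0 + 1 = 1.
  i=1: a_1=2, p_1 = 2*4 + 1 = 9, q_1 = 2*1 + 0 = 2.
  i=2: a_2=1, p_2 = 1*9 + 4 = 13, q_2 = 1*2 + 1 = 3.
  i=3: a_3=3, p_3 = 3*13 + 9 = 48, q_3 = 3*3 + 2 = 11.

4/1, 9/2, 13/3, 48/11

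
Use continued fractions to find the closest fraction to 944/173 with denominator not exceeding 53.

Expand x = 944/173 as a continued fraction with the Euclidean algorithm:
  944 = 5*173 + 79, so a_0 = 5.
  173 = 2*79 + 15, so a_1 = 2.
  79 = 5*15 + 4, so a_2 = 5.
  15 = 3*4 + 3, so a_3 = 3.
  4 = 1*3 + 1, so a_4 = 1.
  3 = 3*1 + 0, so a_5 = 3.
so x = [5; 2, 5, 3, 1, 3].
Convergents (p_i = a_i*p_{i-1} + p_{i-2}, q_i = a_i*q_{i-1} + q_{i-2} with p_{-2}=0, p_{-1}=1, q_{-2}=1, q_{-1}=0), until the denominator exceeds 53:
  i=0: a_0=5, p_0 = 5*1 + 0 = 5, q_0 = 5*0 + 1 = 1.
  i=1: a_1=2, p_1 = 2*5 + 1 = 11, q_1 = 2*1 + 0 = 2.
  i=2: a_2=5, p_2 = 5*11 + 5 = 60, q_2 = 5*2 + 1 = 11.
  i=3: a_3=3, p_3 = 3*60 + 11 = 191, q_3 = 3*11 + 2 = 35.
  i=4: a_4=1, p_4 = 1*191 + 60 = 251, q_4 = 1*35 + 11 = 46.
  i=5: a_5=3, p_5 = 3*251 + 191 = 944, q_5 = 3*46 + 35 = 173.
q_5 = 173 > 53, so the last convergent with denominator <= 53 is p_4/q_4 = 251/46.
The closest fraction with denominator <= 53 is either p_4/q_4 or the intermediate fraction (k*p_4 + p_3)/(k*q_4 + q_3) with the largest k >= 1 whose denominator stays <= 53; these approach x as k grows, and every other convergent or intermediate fraction in range is farther away.
Largest k: floor((53 - q_3)/q_4) = floor((53 - 35)/46) = 0.
Since k = 0, no intermediate fraction beyond p_4/q_4 has denominator <= 53, so the convergent 251/46 is the closest (its error is |944*46 - 251*173|/(173*46) = 1/7958).

251/46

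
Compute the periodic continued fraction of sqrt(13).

[3; (1, 1, 1, 1, 6)]

Write x_i = (sqrt(13) + m_i)/d_i with (m_0, d_0) = (0, 1). a_0 = floor(sqrt(13)) = 3, since 3^2 = 9 <= 13 < 16 = 4^2.
Iterate m_{i+1} = d_i*a_i - m_i, d_{i+1} = (13 - m_{i+1}^2)/d_i, a_{i+1} = floor((a_0 + m_{i+1})/d_{i+1}):
  m_1 = 1*3 - 0 = 3, d_1 = (13 - 3^2)/1 = 4/1 = 4, a_1 = floor((3 + 3)/4) = 1.
  m_2 = 4*1 - 3 = 1, d_2 = (13 - 1^2)/4 = 12/4 = 3, a_2 = floor((3 + 1)/3) = 1.
  m_3 = 3*1 - 1 = 2, d_3 = (13 - 2^2)/3 = 9/3 = 3, a_3 = floor((3 + 2)/3) = 1.
  m_4 = 3*1 - 2 = 1, d_4 = (13 - 1^2)/3 = 12/3 = 4, a_4 = floor((3 + 1)/4) = 1.
  m_5 = 4*1 - 1 = 3, d_5 = (13 - 3^2)/4 = 4/4 = 1, a_5 = floor((3 + 3)/1) = 6.
  m_6 = 1*6 - 3 = 3, d_6 = (13 - 3^2)/1 = 4/1 = 4: (m_6, d_6) = (m_1, d_1) = (3, 4), so from here the quotients repeat a_1, ..., a_5; the period length is 5.
Hence the expansion of sqrt(13) is a_0 = 3 followed by the repeating block 1, 1, 1, 1, 6 (period 5).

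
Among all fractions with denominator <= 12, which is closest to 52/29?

Expand x = 52/29 as a continued fraction with the Euclidean algorithm:
  52 = 1*29 + 23, so a_0 = 1.
  29 = 1*23 + 6, so a_1 = 1.
  23 = 3*6 + 5, so a_2 = 3.
  6 = 1*5 + 1, so a_3 = 1.
  5 = 5*1 + 0, so a_4 = 5.
so x = [1; 1, 3, 1, 5].
Convergents (p_i = a_i*p_{i-1} + p_{i-2}, q_i = a_i*q_{i-1} + q_{i-2} with p_{-2}=0, p_{-1}=1, q_{-2}=1, q_{-1}=0), until the denominator exceeds 12:
  i=0: a_0=1, p_0 = 1*1 + 0 = 1, q_0 = 1*0 + 1 = 1.
  i=1: a_1=1, p_1 = 1*1 + 1 = 2, q_1 = 1*1 + 0 = 1.
  i=2: a_2=3, p_2 = 3*2 + 1 = 7, q_2 = 3*1 + 1 = 4.
  i=3: a_3=1, p_3 = 1*7 + 2 = 9, q_3 = 1*4 + 1 = 5.
  i=4: a_4=5, p_4 = 5*9 + 7 = 52, q_4 = 5*5 + 4 = 29.
q_4 = 29 > 12, so the last convergent with denominator <= 12 is p_3/q_3 = 9/5.
The closest fraction with denominator <= 12 is either p_3/q_3 or the intermediate fraction (k*p_3 + p_2)/(k*q_3 + q_2) with the largest k >= 1 whose denominator stays <= 12; these approach x as k grows, and every other convergent or intermediate fraction in range is farther away.
Largest k: floor((12 - q_2)/q_3) = floor((12 - 4)/5) = 1.
That gives (1*9 + 7)/(1*5 + 4) = 16/9.
Compare the errors: |x - 9/5| = |52*5 - 9*29|/(29*5) = 1/145, and |x - 16/9| = |52*9 - 16*29|/(29*9) = 4/261.
Cross-multiplying, 1*261 = 261 < 580 = 4*145, so 1/145 is smaller: the convergent 9/5 is closer to x than 16/9.

9/5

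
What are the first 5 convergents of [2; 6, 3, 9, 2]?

2/1, 13/6, 41/19, 382/177, 805/373

Using the convergent recurrence p_i = a_i*p_{i-1} + p_{i-2}, q_i = a_i*q_{i-1} + q_{i-2} with p_{-2}=0, p_{-1}=1, q_{-2}=1, q_{-1}=0:
  i=0: a_0=2, p_0 = 2*1 + 0 = 2, q_0 = 2*0 + 1 = 1.
  i=1: a_1=6, p_1 = 6*2 + 1 = 13, q_1 = 6*1 + 0 = 6.
  i=2: a_2=3, p_2 = 3*13 + 2 = 41, q_2 = 3*6 + 1 = 19.
  i=3: a_3=9, p_3 = 9*41 + 13 = 382, q_3 = 9*19 + 6 = 177.
  i=4: a_4=2, p_4 = 2*382 + 41 = 805, q_4 = 2*177 + 19 = 373.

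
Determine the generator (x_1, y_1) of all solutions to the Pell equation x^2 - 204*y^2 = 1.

First expand sqrt(204) as a continued fraction. With x_i = (sqrt(204) + m_i)/d_i and (m_0, d_0) = (0, 1): a_0 = floor(sqrt(204)) = 14, since 14^2 = 196 <= 204 < 225 = 15^2.
Iterate m_{i+1} = d_i*a_i - m_i, d_{i+1} = (204 - m_{i+1}^2)/d_i, a_{i+1} = floor((a_0 + m_{i+1})/d_{i+1}):
  m_1 = 1*14 - 0 = 14, d_1 = (204 - 14^2)/1 = 8/1 = 8, a_1 = floor((14 + 14)/8) = 3.
  m_2 = 8*3 - 14 = 10, d_2 = (204 - 10^2)/8 = 104/8 = 13, a_2 = floor((14 + 10)/13) = 1.
  m_3 = 13*1 - 10 = 3, d_3 = (204 - 3^2)/13 = 195/13 = 15, a_3 = floor((14 + 3)/15) = 1.
  m_4 = 15*1 - 3 = 12, d_4 = (204 - 12^2)/15 = 60/15 = 4, a_4 = floor((14 + 12)/4) = 6.
  m_5 = 4*6 - 12 = 12, d_5 = (204 - 12^2)/4 = 60/4 = 15, a_5 = floor((14 + 12)/15) = 1.
  m_6 = 15*1 - 12 = 3, d_6 = (204 - 3^2)/15 = 195/15 = 13, a_6 = floor((14 + 3)/13) = 1.
  m_7 = 13*1 - 3 = 10, d_7 = (204 - 10^2)/13 = 104/13 = 8, a_7 = floor((14 + 10)/8) = 3.
  m_8 = 8*3 - 10 = 14, d_8 = (204 - 14^2)/8 = 8/8 = 1, a_8 = floor((14 + 14)/1) = 28.
  m_9 = 1*28 - 14 = 14, d_9 = (204 - 14^2)/1 = 8/1 = 8: (m_9, d_9) = (m_1, d_1) = (14, 8), so from here the quotients repeat a_1, ..., a_8; the period length is 8.
So sqrt(204) = [14; (3, 1, 1, 6, 1, 1, 3, 28)] with period length k = 8.
k is even, so the fundamental solution of x^2 - 204y^2 = 1 is (p_{k-1}, q_{k-1}) = (p_7, q_7); compute convergents through index 7.
Convergents (p_i = a_i*p_{i-1} + p_{i-2}, q_i = a_i*q_{i-1} + q_{i-2} with p_{-2}=0, p_{-1}=1, q_{-2}=1, q_{-1}=0):
  i=0: a_0=14, p_0 = 14*1 + 0 = 14, q_0 = 14*0 + 1 = 1.
  i=1: a_1=3, p_1 = 3*14 + 1 = 43, q_1 = 3*1 + 0 = 3.
  i=2: a_2=1, p_2 = 1*43 + 14 = 57, q_2 = 1*3 + 1 = 4.
  i=3: a_3=1, p_3 = 1*57 + 43 = 100, q_3 = 1*4 + 3 = 7.
  i=4: a_4=6, p_4 = 6*100 + 57 = 657, q_4 = 6*7 + 4 = 46.
  i=5: a_5=1, p_5 = 1*657 + 100 = 757, q_5 = 1*46 + 7 = 53.
  i=6: a_6=1, p_6 = 1*757 + 657 = 1414, q_6 = 1*53 + 46 = 99.
  i=7: a_7=3, p_7 = 3*1414 + 757 = 4999, q_7 = 3*99 + 53 = 350.
Check: 4999^2 - 204*350^2 = 24990001 - 24990000 = 1, so (x, y) = (4999, 350) solves the equation, and by the theorem it is the least positive solution.

(x, y) = (4999, 350)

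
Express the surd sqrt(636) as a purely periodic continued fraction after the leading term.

Write x_i = (sqrt(636) + m_i)/d_i with (m_0, d_0) = (0, 1). a_0 = floor(sqrt(636)) = 25, since 25^2 = 625 <= 636 < 676 = 26^2.
Iterate m_{i+1} = d_i*a_i - m_i, d_{i+1} = (636 - m_{i+1}^2)/d_i, a_{i+1} = floor((a_0 + m_{i+1})/d_{i+1}):
  m_1 = 1*25 - 0 = 25, d_1 = (636 - 25^2)/1 = 11/1 = 11, a_1 = floor((25 + 25)/11) = 4.
  m_2 = 11*4 - 25 = 19, d_2 = (636 - 19^2)/11 = 275/11 = 25, a_2 = floor((25 + 19)/25) = 1.
  m_3 = 25*1 - 19 = 6, d_3 = (636 - 6^2)/25 = 600/25 = 24, a_3 = floor((25 + 6)/24) = 1.
  m_4 = 24*1 - 6 = 18, d_4 = (636 - 18^2)/24 = 312/24 = 13, a_4 = floor((25 + 18)/13) = 3.
  m_5 = 13*3 - 18 = 21, d_5 = (636 - 21^2)/13 = 195/13 = 15, a_5 = floor((25 + 21)/15) = 3.
  m_6 = 15*3 - 21 = 24, d_6 = (636 - 24^2)/15 = 60/15 = 4, a_6 = floor((25 + 24)/4) = 12.
  m_7 = 4*12 - 24 = 24, d_7 = (636 - 24^2)/4 = 60/4 = 15, a_7 = floor((25 + 24)/15) = 3.
  m_8 = 15*3 - 24 = 21, d_8 = (636 - 21^2)/15 = 195/15 = 13, a_8 = floor((25 + 21)/13) = 3.
  m_9 = 13*3 - 21 = 18, d_9 = (636 - 18^2)/13 = 312/13 = 24, a_9 = floor((25 + 18)/24) = 1.
  m_10 = 24*1 - 18 = 6, d_10 = (636 - 6^2)/24 = 600/24 = 25, a_10 = floor((25 + 6)/25) = 1.
  m_11 = 25*1 - 6 = 19, d_11 = (636 - 19^2)/25 = 275/25 = 11, a_11 = floor((25 + 19)/11) = 4.
  m_12 = 11*4 - 19 = 25, d_12 = (636 - 25^2)/11 = 11/11 = 1, a_12 = floor((25 + 25)/1) = 50.
  m_13 = 1*50 - 25 = 25, d_13 = (636 - 25^2)/1 = 11/1 = 11: (m_13, d_13) = (m_1, d_1) = (25, 11), so from here the quotients repeat a_1, ..., a_12; the period length is 12.
Hence the expansion of sqrt(636) is a_0 = 25 followed by the repeating block 4, 1, 1, 3, 3, 12, 3, 3, 1, 1, 4, 50 (period 12).

[25; (4, 1, 1, 3, 3, 12, 3, 3, 1, 1, 4, 50)]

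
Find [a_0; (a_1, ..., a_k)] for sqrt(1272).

Write x_i = (sqrt(1272) + m_i)/d_i with (m_0, d_0) = (0, 1). a_0 = floor(sqrt(1272)) = 35, since 35^2 = 1225 <= 1272 < 1296 = 36^2.
Iterate m_{i+1} = d_i*a_i - m_i, d_{i+1} = (1272 - m_{i+1}^2)/d_i, a_{i+1} = floor((a_0 + m_{i+1})/d_{i+1}):
  m_1 = 1*35 - 0 = 35, d_1 = (1272 - 35^2)/1 = 47/1 = 47, a_1 = floor((35 + 35)/47) = 1.
  m_2 = 47*1 - 35 = 12, d_2 = (1272 - 12^2)/47 = 1128/47 = 24, a_2 = floor((35 + 12)/24) = 1.
  m_3 = 24*1 - 12 = 12, d_3 = (1272 - 12^2)/24 = 1128/24 = 47, a_3 = floor((35 + 12)/47) = 1.
  m_4 = 47*1 - 12 = 35, d_4 = (1272 - 35^2)/47 = 47/47 = 1, a_4 = floor((35 + 35)/1) = 70.
  m_5 = 1*70 - 35 = 35, d_5 = (1272 - 35^2)/1 = 47/1 = 47: (m_5, d_5) = (m_1, d_1) = (35, 47), so from here the quotients repeat a_1, ..., a_4; the period length is 4.
Hence the expansion of sqrt(1272) is a_0 = 35 followed by the repeating block 1, 1, 1, 70 (period 4).

[35; (1, 1, 1, 70)]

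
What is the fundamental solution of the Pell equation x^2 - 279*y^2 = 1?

First expand sqrt(279) as a continued fraction. With x_i = (sqrt(279) + m_i)/d_i and (m_0, d_0) = (0, 1): a_0 = floor(sqrt(279)) = 16, since 16^2 = 256 <= 279 < 289 = 17^2.
Iterate m_{i+1} = d_i*a_i - m_i, d_{i+1} = (279 - m_{i+1}^2)/d_i, a_{i+1} = floor((a_0 + m_{i+1})/d_{i+1}):
  m_1 = 1*16 - 0 = 16, d_1 = (279 - 16^2)/1 = 23/1 = 23, a_1 = floor((16 + 16)/23) = 1.
  m_2 = 23*1 - 16 = 7, d_2 = (279 - 7^2)/23 = 230/23 = 10, a_2 = floor((16 + 7)/10) = 2.
  m_3 = 10*2 - 7 = 13, d_3 = (279 - 13^2)/10 = 110/10 = 11, a_3 = floor((16 + 13)/11) = 2.
  m_4 = 11*2 - 13 = 9, d_4 = (279 - 9^2)/11 = 198/11 = 18, a_4 = floor((16 + 9)/18) = 1.
  m_5 = 18*1 - 9 = 9, d_5 = (279 - 9^2)/18 = 198/18 = 11, a_5 = floor((16 + 9)/11) = 2.
  m_6 = 11*2 - 9 = 13, d_6 = (279 - 13^2)/11 = 110/11 = 10, a_6 = floor((16 + 13)/10) = 2.
  m_7 = 10*2 - 13 = 7, d_7 = (279 - 7^2)/10 = 230/10 = 23, a_7 = floor((16 + 7)/23) = 1.
  m_8 = 23*1 - 7 = 16, d_8 = (279 - 16^2)/23 = 23/23 = 1, a_8 = floor((16 + 16)/1) = 32.
  m_9 = 1*32 - 16 = 16, d_9 = (279 - 16^2)/1 = 23/1 = 23: (m_9, d_9) = (m_1, d_1) = (16, 23), so from here the quotients repeat a_1, ..., a_8; the period length is 8.
So sqrt(279) = [16; (1, 2, 2, 1, 2, 2, 1, 32)] with period length k = 8.
k is even, so the fundamental solution of x^2 - 279y^2 = 1 is (p_{k-1}, q_{k-1}) = (p_7, q_7); compute convergents through index 7.
Convergents (p_i = a_i*p_{i-1} + p_{i-2}, q_i = a_i*q_{i-1} + q_{i-2} with p_{-2}=0, p_{-1}=1, q_{-2}=1, q_{-1}=0):
  i=0: a_0=16, p_0 = 16*1 + 0 = 16, q_0 = 16*0 + 1 = 1.
  i=1: a_1=1, p_1 = 1*16 + 1 = 17, q_1 = 1*1 + 0 = 1.
  i=2: a_2=2, p_2 = 2*17 + 16 = 50, q_2 = 2*1 + 1 = 3.
  i=3: a_3=2, p_3 = 2*50 + 17 = 117, q_3 = 2*3 + 1 = 7.
  i=4: a_4=1, p_4 = 1*117 + 50 = 167, q_4 = 1*7 + 3 = 10.
  i=5: a_5=2, p_5 = 2*167 + 117 = 451, q_5 = 2*10 + 7 = 27.
  i=6: a_6=2, p_6 = 2*451 + 167 = 1069, q_6 = 2*27 + 10 = 64.
  i=7: a_7=1, p_7 = 1*1069 + 451 = 1520, q_7 = 1*64 + 27 = 91.
Check: 1520^2 - 279*91^2 = 2310400 - 2310399 = 1, so (x, y) = (1520, 91) solves the equation, and by the theorem it is the least positive solution.

(x, y) = (1520, 91)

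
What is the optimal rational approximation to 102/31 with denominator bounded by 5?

Expand x = 102/31 as a continued fraction with the Euclidean algorithm:
  102 = 3*31 + 9, so a_0 = 3.
  31 = 3*9 + 4, so a_1 = 3.
  9 = 2*4 + 1, so a_2 = 2.
  4 = 4*1 + 0, so a_3 = 4.
so x = [3; 3, 2, 4].
Convergents (p_i = a_i*p_{i-1} + p_{i-2}, q_i = a_i*q_{i-1} + q_{i-2} with p_{-2}=0, p_{-1}=1, q_{-2}=1, q_{-1}=0), until the denominator exceeds 5:
  i=0: a_0=3, p_0 = 3*1 + 0 = 3, q_0 = 3*0 + 1 = 1.
  i=1: a_1=3, p_1 = 3*3 + 1 = 10, q_1 = 3*1 + 0 = 3.
  i=2: a_2=2, p_2 = 2*10 + 3 = 23, q_2 = 2*3 + 1 = 7.
q_2 = 7 > 5, so the last convergent with denominator <= 5 is p_1/q_1 = 10/3.
The closest fraction with denominator <= 5 is either p_1/q_1 or the intermediate fraction (k*p_1 + p_0)/(k*q_1 + q_0) with the largest k >= 1 whose denominator stays <= 5; these approach x as k grows, and every other convergent or intermediate fraction in range is farther away.
Largest k: floor((5 - q_0)/q_1) = floor((5 - 1)/3) = 1.
That gives (1*10 + 3)/(1*3 + 1) = 13/4.
Compare the errors: |x - 10/3| = |102*3 - 10*31|/(31*3) = 4/93, and |x - 13/4| = |102*4 - 13*31|/(31*4) = 5/124.
Cross-multiplying, 5*93 = 465 < 496 = 4*124, so 5/124 is smaller: the intermediate fraction 13/4 is closer to x than 10/3.

13/4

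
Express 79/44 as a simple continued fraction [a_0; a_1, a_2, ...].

Run the Euclidean algorithm on 79 and 44; the successive quotients are the partial quotients a_0, a_1, ... (each step inverts the fractional part left over by the previous one):
  79 = 1*44 + 35, so a_0 = 1.
  44 = 1*35 + 9, so a_1 = 1.
  35 = 3*9 + 8, so a_2 = 3.
  9 = 1*8 + 1, so a_3 = 1.
  8 = 8*1 + 0, so a_4 = 8.
The remainder reaches 0 after 5 divisions, so the expansion has 5 partial quotients, read off in order.

[1; 1, 3, 1, 8]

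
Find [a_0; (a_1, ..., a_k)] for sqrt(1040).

Write x_i = (sqrt(1040) + m_i)/d_i with (m_0, d_0) = (0, 1). a_0 = floor(sqrt(1040)) = 32, since 32^2 = 1024 <= 1040 < 1089 = 33^2.
Iterate m_{i+1} = d_i*a_i - m_i, d_{i+1} = (1040 - m_{i+1}^2)/d_i, a_{i+1} = floor((a_0 + m_{i+1})/d_{i+1}):
  m_1 = 1*32 - 0 = 32, d_1 = (1040 - 32^2)/1 = 16/1 = 16, a_1 = floor((32 + 32)/16) = 4.
  m_2 = 16*4 - 32 = 32, d_2 = (1040 - 32^2)/16 = 16/16 = 1, a_2 = floor((32 + 32)/1) = 64.
  m_3 = 1*64 - 32 = 32, d_3 = (1040 - 32^2)/1 = 16/1 = 16: (m_3, d_3) = (m_1, d_1) = (32, 16), so from here the quotients repeat a_1, a_2; the period length is 2.
Hence the expansion of sqrt(1040) is a_0 = 32 followed by the repeating block 4, 64 (period 2).

[32; (4, 64)]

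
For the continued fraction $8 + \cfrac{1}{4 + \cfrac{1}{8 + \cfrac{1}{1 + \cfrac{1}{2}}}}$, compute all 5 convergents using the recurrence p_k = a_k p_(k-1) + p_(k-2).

Using the convergent recurrence p_i = a_i*p_{i-1} + p_{i-2}, q_i = a_i*q_{i-1} + q_{i-2} with p_{-2}=0, p_{-1}=1, q_{-2}=1, q_{-1}=0:
  i=0: a_0=8, p_0 = 8*1 + 0 = 8, q_0 = 8*0 + 1 = 1.
  i=1: a_1=4, p_1 = 4*8 + 1 = 33, q_1 = 4*1 + 0 = 4.
  i=2: a_2=8, p_2 = 8*33 + 8 = 272, q_2 = 8*4 + 1 = 33.
  i=3: a_3=1, p_3 = 1*272 + 33 = 305, q_3 = 1*33 + 4 = 37.
  i=4: a_4=2, p_4 = 2*305 + 272 = 882, q_4 = 2*37 + 33 = 107.

8/1, 33/4, 272/33, 305/37, 882/107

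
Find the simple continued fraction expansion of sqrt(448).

Write x_i = (sqrt(448) + m_i)/d_i with (m_0, d_0) = (0, 1). a_0 = floor(sqrt(448)) = 21, since 21^2 = 441 <= 448 < 484 = 22^2.
Iterate m_{i+1} = d_i*a_i - m_i, d_{i+1} = (448 - m_{i+1}^2)/d_i, a_{i+1} = floor((a_0 + m_{i+1})/d_{i+1}):
  m_1 = 1*21 - 0 = 21, d_1 = (448 - 21^2)/1 = 7/1 = 7, a_1 = floor((21 + 21)/7) = 6.
  m_2 = 7*6 - 21 = 21, d_2 = (448 - 21^2)/7 = 7/7 = 1, a_2 = floor((21 + 21)/1) = 42.
  m_3 = 1*42 - 21 = 21, d_3 = (448 - 21^2)/1 = 7/1 = 7: (m_3, d_3) = (m_1, d_1) = (21, 7), so from here the quotients repeat a_1, a_2; the period length is 2.
Hence the expansion of sqrt(448) is a_0 = 21 followed by the repeating block 6, 42 (period 2).

[21; (6, 42)]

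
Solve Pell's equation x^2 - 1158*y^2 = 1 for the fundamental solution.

(x, y) = (1157, 34)

First expand sqrt(1158) as a continued fraction. With x_i = (sqrt(1158) + m_i)/d_i and (m_0, d_0) = (0, 1): a_0 = floor(sqrt(1158)) = 34, since 34^2 = 1156 <= 1158 < 1225 = 35^2.
Iterate m_{i+1} = d_i*a_i - m_i, d_{i+1} = (1158 - m_{i+1}^2)/d_i, a_{i+1} = floor((a_0 + m_{i+1})/d_{i+1}):
  m_1 = 1*34 - 0 = 34, d_1 = (1158 - 34^2)/1 = 2/1 = 2, a_1 = floor((34 + 34)/2) = 34.
  m_2 = 2*34 - 34 = 34, d_2 = (1158 - 34^2)/2 = 2/2 = 1, a_2 = floor((34 + 34)/1) = 68.
  m_3 = 1*68 - 34 = 34, d_3 = (1158 - 34^2)/1 = 2/1 = 2: (m_3, d_3) = (m_1, d_1) = (34, 2), so from here the quotients repeat a_1, a_2; the period length is 2.
So sqrt(1158) = [34; (34, 68)] with period length k = 2.
k is even, so the fundamental solution of x^2 - 1158y^2 = 1 is (p_{k-1}, q_{k-1}) = (p_1, q_1); compute convergents through index 1.
Convergents (p_i = a_i*p_{i-1} + p_{i-2}, q_i = a_i*q_{i-1} + q_{i-2} with p_{-2}=0, p_{-1}=1, q_{-2}=1, q_{-1}=0):
  i=0: a_0=34, p_0 = 34*1 + 0 = 34, q_0 = 34*0 + 1 = 1.
  i=1: a_1=34, p_1 = 34*34 + 1 = 1157, q_1 = 34*1 + 0 = 34.
Check: 1157^2 - 1158*34^2 = 1338649 - 1338648 = 1, so (x, y) = (1157, 34) solves the equation, and by the theorem it is the least positive solution.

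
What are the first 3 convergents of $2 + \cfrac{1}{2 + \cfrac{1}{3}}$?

Using the convergent recurrence p_i = a_i*p_{i-1} + p_{i-2}, q_i = a_i*q_{i-1} + q_{i-2} with p_{-2}=0, p_{-1}=1, q_{-2}=1, q_{-1}=0:
  i=0: a_0=2, p_0 = 2*1 + 0 = 2, q_0 = 2*0 + 1 = 1.
  i=1: a_1=2, p_1 = 2*2 + 1 = 5, q_1 = 2*1 + 0 = 2.
  i=2: a_2=3, p_2 = 3*5 + 2 = 17, q_2 = 3*2 + 1 = 7.

2/1, 5/2, 17/7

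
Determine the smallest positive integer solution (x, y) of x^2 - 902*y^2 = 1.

(x, y) = (901, 30)

First expand sqrt(902) as a continued fraction. With x_i = (sqrt(902) + m_i)/d_i and (m_0, d_0) = (0, 1): a_0 = floor(sqrt(902)) = 30, since 30^2 = 900 <= 902 < 961 = 31^2.
Iterate m_{i+1} = d_i*a_i - m_i, d_{i+1} = (902 - m_{i+1}^2)/d_i, a_{i+1} = floor((a_0 + m_{i+1})/d_{i+1}):
  m_1 = 1*30 - 0 = 30, d_1 = (902 - 30^2)/1 = 2/1 = 2, a_1 = floor((30 + 30)/2) = 30.
  m_2 = 2*30 - 30 = 30, d_2 = (902 - 30^2)/2 = 2/2 = 1, a_2 = floor((30 + 30)/1) = 60.
  m_3 = 1*60 - 30 = 30, d_3 = (902 - 30^2)/1 = 2/1 = 2: (m_3, d_3) = (m_1, d_1) = (30, 2), so from here the quotients repeat a_1, a_2; the period length is 2.
So sqrt(902) = [30; (30, 60)] with period length k = 2.
k is even, so the fundamental solution of x^2 - 902y^2 = 1 is (p_{k-1}, q_{k-1}) = (p_1, q_1); compute convergents through index 1.
Convergents (p_i = a_i*p_{i-1} + p_{i-2}, q_i = a_i*q_{i-1} + q_{i-2} with p_{-2}=0, p_{-1}=1, q_{-2}=1, q_{-1}=0):
  i=0: a_0=30, p_0 = 30*1 + 0 = 30, q_0 = 30*0 + 1 = 1.
  i=1: a_1=30, p_1 = 30*30 + 1 = 901, q_1 = 30*1 + 0 = 30.
Check: 901^2 - 902*30^2 = 811801 - 811800 = 1, so (x, y) = (901, 30) solves the equation, and by the theorem it is the least positive solution.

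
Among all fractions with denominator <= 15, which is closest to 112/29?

Expand x = 112/29 as a continued fraction with the Euclidean algorithm:
  112 = 3*29 + 25, so a_0 = 3.
  29 = 1*25 + 4, so a_1 = 1.
  25 = 6*4 + 1, so a_2 = 6.
  4 = 4*1 + 0, so a_3 = 4.
so x = [3; 1, 6, 4].
Convergents (p_i = a_i*p_{i-1} + p_{i-2}, q_i = a_i*q_{i-1} + q_{i-2} with p_{-2}=0, p_{-1}=1, q_{-2}=1, q_{-1}=0), until the denominator exceeds 15:
  i=0: a_0=3, p_0 = 3*1 + 0 = 3, q_0 = 3*0 + 1 = 1.
  i=1: a_1=1, p_1 = 1*3 + 1 = 4, q_1 = 1*1 + 0 = 1.
  i=2: a_2=6, p_2 = 6*4 + 3 = 27, q_2 = 6*1 + 1 = 7.
  i=3: a_3=4, p_3 = 4*27 + 4 = 112, q_3 = 4*7 + 1 = 29.
q_3 = 29 > 15, so the last convergent with denominator <= 15 is p_2/q_2 = 27/7.
The closest fraction with denominator <= 15 is either p_2/q_2 or the intermediate fraction (k*p_2 + p_1)/(k*q_2 + q_1) with the largest k >= 1 whose denominator stays <= 15; these approach x as k grows, and every other convergent or intermediate fraction in range is farther away.
Largest k: floor((15 - q_1)/q_2) = floor((15 - 1)/7) = 2.
That gives (2*27 + 4)/(2*7 + 1) = 58/15.
Compare the errors: |x - 27/7| = |112*7 - 27*29|/(29*7) = 1/203, and |x - 58/15| = |112*15 - 58*29|/(29*15) = 2/435.
Cross-multiplying, 2*203 = 406 < 435 = 1*435, so 2/435 is smaller: the intermediate fraction 58/15 is closer to x than 27/7.

58/15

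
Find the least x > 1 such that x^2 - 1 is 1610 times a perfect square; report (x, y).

(x, y) = (321, 8)

First expand sqrt(1610) as a continued fraction. With x_i = (sqrt(1610) + m_i)/d_i and (m_0, d_0) = (0, 1): a_0 = floor(sqrt(1610)) = 40, since 40^2 = 1600 <= 1610 < 1681 = 41^2.
Iterate m_{i+1} = d_i*a_i - m_i, d_{i+1} = (1610 - m_{i+1}^2)/d_i, a_{i+1} = floor((a_0 + m_{i+1})/d_{i+1}):
  m_1 = 1*40 - 0 = 40, d_1 = (1610 - 40^2)/1 = 10/1 = 10, a_1 = floor((40 + 40)/10) = 8.
  m_2 = 10*8 - 40 = 40, d_2 = (1610 - 40^2)/10 = 10/10 = 1, a_2 = floor((40 + 40)/1) = 80.
  m_3 = 1*80 - 40 = 40, d_3 = (1610 - 40^2)/1 = 10/1 = 10: (m_3, d_3) = (m_1, d_1) = (40, 10), so from here the quotients repeat a_1, a_2; the period length is 2.
So sqrt(1610) = [40; (8, 80)] with period length k = 2.
k is even, so the fundamental solution of x^2 - 1610y^2 = 1 is (p_{k-1}, q_{k-1}) = (p_1, q_1); compute convergents through index 1.
Convergents (p_i = a_i*p_{i-1} + p_{i-2}, q_i = a_i*q_{i-1} + q_{i-2} with p_{-2}=0, p_{-1}=1, q_{-2}=1, q_{-1}=0):
  i=0: a_0=40, p_0 = 40*1 + 0 = 40, q_0 = 40*0 + 1 = 1.
  i=1: a_1=8, p_1 = 8*40 + 1 = 321, q_1 = 8*1 + 0 = 8.
Check: 321^2 - 1610*8^2 = 103041 - 103040 = 1, so (x, y) = (321, 8) solves the equation, and by the theorem it is the least positive solution.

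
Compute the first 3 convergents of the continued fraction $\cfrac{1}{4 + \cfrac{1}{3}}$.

0/1, 1/4, 3/13

Using the convergent recurrence p_i = a_i*p_{i-1} + p_{i-2}, q_i = a_i*q_{i-1} + q_{i-2} with p_{-2}=0, p_{-1}=1, q_{-2}=1, q_{-1}=0:
  i=0: a_0=0, p_0 = 0*1 + 0 = 0, q_0 = 0*0 + 1 = 1.
  i=1: a_1=4, p_1 = 4*0 + 1 = 1, q_1 = 4*1 + 0 = 4.
  i=2: a_2=3, p_2 = 3*1 + 0 = 3, q_2 = 3*4 + 1 = 13.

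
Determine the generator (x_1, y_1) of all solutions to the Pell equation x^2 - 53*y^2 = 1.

(x, y) = (66249, 9100)

First expand sqrt(53) as a continued fraction. With x_i = (sqrt(53) + m_i)/d_i and (m_0, d_0) = (0, 1): a_0 = floor(sqrt(53)) = 7, since 7^2 = 49 <= 53 < 64 = 8^2.
Iterate m_{i+1} = d_i*a_i - m_i, d_{i+1} = (53 - m_{i+1}^2)/d_i, a_{i+1} = floor((a_0 + m_{i+1})/d_{i+1}):
  m_1 = 1*7 - 0 = 7, d_1 = (53 - 7^2)/1 = 4/1 = 4, a_1 = floor((7 + 7)/4) = 3.
  m_2 = 4*3 - 7 = 5, d_2 = (53 - 5^2)/4 = 28/4 = 7, a_2 = floor((7 + 5)/7) = 1.
  m_3 = 7*1 - 5 = 2, d_3 = (53 - 2^2)/7 = 49/7 = 7, a_3 = floor((7 + 2)/7) = 1.
  m_4 = 7*1 - 2 = 5, d_4 = (53 - 5^2)/7 = 28/7 = 4, a_4 = floor((7 + 5)/4) = 3.
  m_5 = 4*3 - 5 = 7, d_5 = (53 - 7^2)/4 = 4/4 = 1, a_5 = floor((7 + 7)/1) = 14.
  m_6 = 1*14 - 7 = 7, d_6 = (53 - 7^2)/1 = 4/1 = 4: (m_6, d_6) = (m_1, d_1) = (7, 4), so from here the quotients repeat a_1, ..., a_5; the period length is 5.
So sqrt(53) = [7; (3, 1, 1, 3, 14)] with period length k = 5.
k is odd, so (p_{k-1}, q_{k-1}) only solves x^2 - 53y^2 = -1 and the fundamental solution of x^2 - 53y^2 = 1 is (p_{2k-1}, q_{2k-1}) = (p_9, q_9); compute convergents through index 9, running through the period twice.
Convergents (p_i = a_i*p_{i-1} + p_{i-2}, q_i = a_i*q_{i-1} + q_{i-2} with p_{-2}=0, p_{-1}=1, q_{-2}=1, q_{-1}=0):
  i=0: a_0=7, p_0 = 7*1 + 0 = 7, q_0 = 7*0 + 1 = 1.
  i=1: a_1=3, p_1 = 3*7 + 1 = 22, q_1 = 3*1 + 0 = 3.
  i=2: a_2=1, p_2 = 1*22 + 7 = 29, q_2 = 1*3 + 1 = 4.
  i=3: a_3=1, p_3 = 1*29 + 22 = 51, q_3 = 1*4 + 3 = 7.
  i=4: a_4=3, p_4 = 3*51 + 29 = 182, q_4 = 3*7 + 4 = 25.
  i=5: a_5=14, p_5 = 14*182 + 51 = 2599, q_5 = 14*25 + 7 = 357.
  i=6: a_6=3, p_6 = 3*2599 + 182 = 7979, q_6 = 3*357 + 25 = 1096.
  i=7: a_7=1, p_7 = 1*7979 + 2599 = 10578, q_7 = 1*1096 + 357 = 1453.
  i=8: a_8=1, p_8 = 1*10578 + 7979 = 18557, q_8 = 1*1453 + 1096 = 2549.
  i=9: a_9=3, p_9 = 3*18557 + 10578 = 66249, q_9 = 3*2549 + 1453 = 9100.
Indeed p_4^2 - 53*q_4^2 = 33124 - 33125 = -1, not +1.
Check: 66249^2 - 53*9100^2 = 4388930001 - 4388930000 = 1, so (x, y) = (66249, 9100) solves the equation, and by the theorem it is the least positive solution.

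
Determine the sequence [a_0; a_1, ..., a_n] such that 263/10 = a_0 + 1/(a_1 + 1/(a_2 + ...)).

[26; 3, 3]

Run the Euclidean algorithm on 263 and 10; the successive quotients are the partial quotients a_0, a_1, ... (each step inverts the fractional part left over by the previous one):
  263 = 26*10 + 3, so a_0 = 26.
  10 = 3*3 + 1, so a_1 = 3.
  3 = 3*1 + 0, so a_2 = 3.
The remainder reaches 0 after 3 divisions, so the expansion has 3 partial quotients, read off in order.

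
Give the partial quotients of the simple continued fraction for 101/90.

Run the Euclidean algorithm on 101 and 90; the successive quotients are the partial quotients a_0, a_1, ... (each step inverts the fractional part left over by the previous one):
  101 = 1*90 + 11, so a_0 = 1.
  90 = 8*11 + 2, so a_1 = 8.
  11 = 5*2 + 1, so a_2 = 5.
  2 = 2*1 + 0, so a_3 = 2.
The remainder reaches 0 after 4 divisions, so the expansion has 4 partial quotients, read off in order.

[1; 8, 5, 2]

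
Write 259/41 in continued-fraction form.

Run the Euclidean algorithm on 259 and 41; the successive quotients are the partial quotients a_0, a_1, ... (each step inverts the fractional part left over by the previous one):
  259 = 6*41 + 13, so a_0 = 6.
  41 = 3*13 + 2, so a_1 = 3.
  13 = 6*2 + 1, so a_2 = 6.
  2 = 2*1 + 0, so a_3 = 2.
The remainder reaches 0 after 4 divisions, so the expansion has 4 partial quotients, read off in order.

[6; 3, 6, 2]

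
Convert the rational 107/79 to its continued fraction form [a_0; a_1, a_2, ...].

[1; 2, 1, 4, 1, 1, 2]

Run the Euclidean algorithm on 107 and 79; the successive quotients are the partial quotients a_0, a_1, ... (each step inverts the fractional part left over by the previous one):
  107 = 1*79 + 28, so a_0 = 1.
  79 = 2*28 + 23, so a_1 = 2.
  28 = 1*23 + 5, so a_2 = 1.
  23 = 4*5 + 3, so a_3 = 4.
  5 = 1*3 + 2, so a_4 = 1.
  3 = 1*2 + 1, so a_5 = 1.
  2 = 2*1 + 0, so a_6 = 2.
The remainder reaches 0 after 7 divisions, so the expansion has 7 partial quotients, read off in order.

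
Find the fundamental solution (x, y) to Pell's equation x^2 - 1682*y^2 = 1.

(x, y) = (3363, 82)

First expand sqrt(1682) as a continued fraction. With x_i = (sqrt(1682) + m_i)/d_i and (m_0, d_0) = (0, 1): a_0 = floor(sqrt(1682)) = 41, since 41^2 = 1681 <= 1682 < 1764 = 42^2.
Iterate m_{i+1} = d_i*a_i - m_i, d_{i+1} = (1682 - m_{i+1}^2)/d_i, a_{i+1} = floor((a_0 + m_{i+1})/d_{i+1}):
  m_1 = 1*41 - 0 = 41, d_1 = (1682 - 41^2)/1 = 1/1 = 1, a_1 = floor((41 + 41)/1) = 82.
  m_2 = 1*82 - 41 = 41, d_2 = (1682 - 41^2)/1 = 1/1 = 1: (m_2, d_2) = (m_1, d_1) = (41, 1), so from here the quotient a_1 repeats; the period length is 1.
So sqrt(1682) = [41; (82)] with period length k = 1.
k is odd, so (p_{k-1}, q_{k-1}) only solves x^2 - 1682y^2 = -1 and the fundamental solution of x^2 - 1682y^2 = 1 is (p_{2k-1}, q_{2k-1}) = (p_1, q_1); compute convergents through index 1, running through the period twice.
Convergents (p_i = a_i*p_{i-1} + p_{i-2}, q_i = a_i*q_{i-1} + q_{i-2} with p_{-2}=0, p_{-1}=1, q_{-2}=1, q_{-1}=0):
  i=0: a_0=41, p_0 = 41*1 + 0 = 41, q_0 = 41*0 + 1 = 1.
  i=1: a_1=82, p_1 = 82*41 + 1 = 3363, q_1 = 82*1 + 0 = 82.
Indeed p_0^2 - 1682*q_0^2 = 1681 - 1682 = -1, not +1.
Check: 3363^2 - 1682*82^2 = 11309769 - 11309768 = 1, so (x, y) = (3363, 82) solves the equation, and by the theorem it is the least positive solution.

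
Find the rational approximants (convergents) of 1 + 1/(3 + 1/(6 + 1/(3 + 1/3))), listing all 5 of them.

1/1, 4/3, 25/19, 79/60, 262/199

Using the convergent recurrence p_i = a_i*p_{i-1} + p_{i-2}, q_i = a_i*q_{i-1} + q_{i-2} with p_{-2}=0, p_{-1}=1, q_{-2}=1, q_{-1}=0:
  i=0: a_0=1, p_0 = 1*1 + 0 = 1, q_0 = 1*0 + 1 = 1.
  i=1: a_1=3, p_1 = 3*1 + 1 = 4, q_1 = 3*1 + 0 = 3.
  i=2: a_2=6, p_2 = 6*4 + 1 = 25, q_2 = 6*3 + 1 = 19.
  i=3: a_3=3, p_3 = 3*25 + 4 = 79, q_3 = 3*19 + 3 = 60.
  i=4: a_4=3, p_4 = 3*79 + 25 = 262, q_4 = 3*60 + 19 = 199.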